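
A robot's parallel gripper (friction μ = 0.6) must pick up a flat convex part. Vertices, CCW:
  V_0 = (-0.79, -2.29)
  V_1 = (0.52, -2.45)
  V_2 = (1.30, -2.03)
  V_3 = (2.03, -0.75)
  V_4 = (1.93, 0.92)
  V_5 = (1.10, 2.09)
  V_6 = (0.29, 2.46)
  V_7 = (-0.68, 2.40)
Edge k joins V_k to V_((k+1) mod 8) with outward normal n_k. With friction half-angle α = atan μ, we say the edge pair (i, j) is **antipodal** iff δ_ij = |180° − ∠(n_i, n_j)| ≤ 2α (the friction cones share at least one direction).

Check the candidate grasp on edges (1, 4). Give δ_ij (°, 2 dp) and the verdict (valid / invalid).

δ = 82.95°, invalid

α = atan 0.6 = 30.96°;  2α = 61.93°
edge 1: e_1 = (+0.78, +0.42);  n_1 = (+0.4741, -0.8805)
edge 4: e_4 = (-0.83, +1.17);  n_4 = (+0.8156, +0.5786)
∠(n_1, n_4) = 97.05°
δ = |180° − 97.05°| = 82.95°
82.95° > 2α = 61.93°  →  invalid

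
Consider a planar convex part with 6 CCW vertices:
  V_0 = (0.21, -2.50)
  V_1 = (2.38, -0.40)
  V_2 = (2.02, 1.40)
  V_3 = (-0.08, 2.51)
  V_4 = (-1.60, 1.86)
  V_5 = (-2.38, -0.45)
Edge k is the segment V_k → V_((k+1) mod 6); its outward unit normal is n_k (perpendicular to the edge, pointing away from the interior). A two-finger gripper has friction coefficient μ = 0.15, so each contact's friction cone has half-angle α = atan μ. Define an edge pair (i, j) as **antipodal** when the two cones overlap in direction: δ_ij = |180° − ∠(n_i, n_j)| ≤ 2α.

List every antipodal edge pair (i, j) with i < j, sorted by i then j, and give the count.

count = 1; pairs: (2,5)

α = atan 0.15 = 8.53°;  2α = 17.06°
n_0 = (+0.6954, -0.7186)
n_1 = (+0.9806, +0.1961)
n_2 = (+0.4673, +0.8841)
n_3 = (-0.3932, +0.9195)
n_4 = (-0.9474, +0.3199)
n_5 = (-0.6206, -0.7841)
  (0,1): δ = 122.75°  ·
  (0,2): δ = 71.92°  ·
  (0,3): δ = 20.91°  ·
  (0,4): δ = 27.28°  ·
  (0,5): δ = 97.58°  ·
  (1,2): δ = 129.17°  ·
  (1,3): δ = 78.16°  ·
  (1,4): δ = 29.97°  ·
  (1,5): δ = 40.33°  ·
  (2,3): δ = 128.99°  ·
  (2,4): δ = 80.80°  ·
  (2,5): δ = 10.50°  ✓
  (3,4): δ = 131.81°  ·
  (3,5): δ = 61.51°  ·
  (4,5): δ = 109.70°  ·
antipodal pairs: 1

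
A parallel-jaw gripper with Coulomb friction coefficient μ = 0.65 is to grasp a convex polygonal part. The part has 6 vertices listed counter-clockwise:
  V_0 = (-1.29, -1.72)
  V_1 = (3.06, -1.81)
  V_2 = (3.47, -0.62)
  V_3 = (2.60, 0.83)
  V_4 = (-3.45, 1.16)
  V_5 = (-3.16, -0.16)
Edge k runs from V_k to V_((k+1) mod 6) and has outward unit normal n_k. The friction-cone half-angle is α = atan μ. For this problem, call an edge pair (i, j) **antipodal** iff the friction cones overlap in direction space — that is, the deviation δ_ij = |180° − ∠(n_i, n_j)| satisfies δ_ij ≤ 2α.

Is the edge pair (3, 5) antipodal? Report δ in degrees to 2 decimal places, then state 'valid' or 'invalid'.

α = atan 0.65 = 33.02°;  2α = 66.05°
edge 3: e_3 = (-6.05, +0.33);  n_3 = (+0.0545, +0.9985)
edge 5: e_5 = (+1.87, -1.56);  n_5 = (-0.6406, -0.7679)
∠(n_3, n_5) = 143.29°
δ = |180° − 143.29°| = 36.71°
36.71° ≤ 2α = 66.05°  →  valid

δ = 36.71°, valid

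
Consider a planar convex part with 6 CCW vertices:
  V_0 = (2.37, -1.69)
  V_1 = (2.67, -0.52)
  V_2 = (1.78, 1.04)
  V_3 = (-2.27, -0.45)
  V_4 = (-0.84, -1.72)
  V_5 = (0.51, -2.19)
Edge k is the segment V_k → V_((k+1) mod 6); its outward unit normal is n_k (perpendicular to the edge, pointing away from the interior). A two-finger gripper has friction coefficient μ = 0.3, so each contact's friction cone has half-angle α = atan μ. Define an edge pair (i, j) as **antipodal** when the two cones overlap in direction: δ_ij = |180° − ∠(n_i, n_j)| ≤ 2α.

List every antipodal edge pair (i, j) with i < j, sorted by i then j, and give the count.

α = atan 0.3 = 16.70°;  2α = 33.40°
n_0 = (+0.9687, -0.2484)
n_1 = (+0.8686, +0.4955)
n_2 = (-0.3453, +0.9385)
n_3 = (-0.6640, -0.7477)
n_4 = (-0.3288, -0.9444)
n_5 = (+0.2596, -0.9657)
  (0,1): δ = 135.91°  ·
  (0,2): δ = 55.42°  ·
  (0,3): δ = 62.77°  ·
  (0,4): δ = 85.19°  ·
  (0,5): δ = 119.43°  ·
  (1,2): δ = 99.51°  ·
  (1,3): δ = 18.69°  ✓
  (1,4): δ = 41.10°  ·
  (1,5): δ = 75.34°  ·
  (2,3): δ = 61.81°  ·
  (2,4): δ = 39.39°  ·
  (2,5): δ = 5.15°  ✓
  (3,4): δ = 157.59°  ·
  (3,5): δ = 123.34°  ·
  (4,5): δ = 145.76°  ·
antipodal pairs: 2

count = 2; pairs: (1,3), (2,5)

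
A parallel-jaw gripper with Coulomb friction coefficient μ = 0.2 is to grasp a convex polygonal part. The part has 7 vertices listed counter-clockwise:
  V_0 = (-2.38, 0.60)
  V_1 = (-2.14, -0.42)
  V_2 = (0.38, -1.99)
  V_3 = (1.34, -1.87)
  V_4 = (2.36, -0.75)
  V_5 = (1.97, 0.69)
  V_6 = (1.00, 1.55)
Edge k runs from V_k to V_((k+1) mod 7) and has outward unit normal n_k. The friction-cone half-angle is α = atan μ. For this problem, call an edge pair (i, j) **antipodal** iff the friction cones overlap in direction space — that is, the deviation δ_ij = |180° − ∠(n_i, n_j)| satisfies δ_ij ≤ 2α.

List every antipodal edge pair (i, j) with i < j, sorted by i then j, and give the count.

count = 3; pairs: (0,4), (1,5), (2,6)

α = atan 0.2 = 11.31°;  2α = 22.62°
n_0 = (-0.9734, -0.2290)
n_1 = (-0.5288, -0.8488)
n_2 = (+0.1240, -0.9923)
n_3 = (+0.7393, -0.6733)
n_4 = (+0.9652, +0.2614)
n_5 = (+0.6634, +0.7483)
n_6 = (-0.2706, +0.9627)
  (0,1): δ = 135.16°  ·
  (0,2): δ = 96.12°  ·
  (0,3): δ = 55.57°  ·
  (0,4): δ = 1.91°  ✓
  (0,5): δ = 35.20°  ·
  (0,6): δ = 92.46°  ·
  (1,2): δ = 140.95°  ·
  (1,3): δ = 100.40°  ·
  (1,4): δ = 42.92°  ·
  (1,5): δ = 9.64°  ✓
  (1,6): δ = 47.62°  ·
  (2,3): δ = 139.45°  ·
  (2,4): δ = 81.97°  ·
  (2,5): δ = 48.69°  ·
  (2,6): δ = 8.57°  ✓
  (3,4): δ = 122.52°  ·
  (3,5): δ = 89.24°  ·
  (3,6): δ = 31.98°  ·
  (4,5): δ = 146.71°  ·
  (4,6): δ = 89.46°  ·
  (5,6): δ = 122.74°  ·
antipodal pairs: 3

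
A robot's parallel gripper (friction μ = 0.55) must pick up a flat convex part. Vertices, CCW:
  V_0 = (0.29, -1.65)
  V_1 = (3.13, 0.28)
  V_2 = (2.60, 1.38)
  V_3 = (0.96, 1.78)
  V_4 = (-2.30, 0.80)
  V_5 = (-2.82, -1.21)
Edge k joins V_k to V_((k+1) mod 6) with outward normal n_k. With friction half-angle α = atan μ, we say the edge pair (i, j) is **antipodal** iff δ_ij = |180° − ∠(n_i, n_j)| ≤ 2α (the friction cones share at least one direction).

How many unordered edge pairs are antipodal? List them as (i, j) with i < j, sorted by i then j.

α = atan 0.55 = 28.81°;  2α = 57.62°
n_0 = (+0.5621, -0.8271)
n_1 = (+0.9009, +0.4341)
n_2 = (+0.2370, +0.9715)
n_3 = (-0.2879, +0.9577)
n_4 = (-0.9681, +0.2505)
n_5 = (-0.1401, -0.9901)
  (0,1): δ = 98.47°  ·
  (0,2): δ = 47.91°  ✓
  (0,3): δ = 17.47°  ✓
  (0,4): δ = 41.30°  ✓
  (0,5): δ = 137.75°  ·
  (1,2): δ = 129.43°  ·
  (1,3): δ = 98.99°  ·
  (1,4): δ = 40.23°  ✓
  (1,5): δ = 56.22°  ✓
  (2,3): δ = 149.56°  ·
  (2,4): δ = 90.80°  ·
  (2,5): δ = 5.65°  ✓
  (3,4): δ = 121.24°  ·
  (3,5): δ = 24.78°  ✓
  (4,5): δ = 83.55°  ·
antipodal pairs: 7

count = 7; pairs: (0,2), (0,3), (0,4), (1,4), (1,5), (2,5), (3,5)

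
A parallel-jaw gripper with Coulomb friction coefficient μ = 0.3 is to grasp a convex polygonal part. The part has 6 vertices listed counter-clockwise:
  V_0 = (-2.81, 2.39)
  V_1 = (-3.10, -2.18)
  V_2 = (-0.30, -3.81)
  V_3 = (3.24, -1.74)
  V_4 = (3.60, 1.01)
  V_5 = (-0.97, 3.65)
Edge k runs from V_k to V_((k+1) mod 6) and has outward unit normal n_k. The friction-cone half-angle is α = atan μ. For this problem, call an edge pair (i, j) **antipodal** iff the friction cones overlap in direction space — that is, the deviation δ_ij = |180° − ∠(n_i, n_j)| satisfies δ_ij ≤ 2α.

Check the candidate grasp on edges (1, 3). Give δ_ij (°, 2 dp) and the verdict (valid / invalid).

α = atan 0.3 = 16.70°;  2α = 33.40°
edge 1: e_1 = (+2.80, -1.63);  n_1 = (-0.5031, -0.8642)
edge 3: e_3 = (+0.36, +2.75);  n_3 = (+0.9915, -0.1298)
∠(n_1, n_3) = 112.75°
δ = |180° − 112.75°| = 67.25°
67.25° > 2α = 33.40°  →  invalid

δ = 67.25°, invalid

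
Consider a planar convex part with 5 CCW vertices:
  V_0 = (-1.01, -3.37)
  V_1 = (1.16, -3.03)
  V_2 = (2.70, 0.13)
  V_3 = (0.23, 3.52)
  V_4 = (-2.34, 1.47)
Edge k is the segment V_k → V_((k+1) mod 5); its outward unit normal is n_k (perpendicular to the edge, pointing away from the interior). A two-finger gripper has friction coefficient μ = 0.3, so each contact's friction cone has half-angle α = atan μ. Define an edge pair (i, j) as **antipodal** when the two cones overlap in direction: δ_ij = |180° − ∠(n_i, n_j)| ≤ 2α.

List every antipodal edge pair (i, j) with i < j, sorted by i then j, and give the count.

count = 3; pairs: (0,3), (1,3), (2,4)

α = atan 0.3 = 16.70°;  2α = 33.40°
n_0 = (+0.1548, -0.9879)
n_1 = (+0.8989, -0.4381)
n_2 = (+0.8082, +0.5889)
n_3 = (-0.6236, +0.7818)
n_4 = (-0.9643, -0.2650)
  (0,1): δ = 124.89°  ·
  (0,2): δ = 62.83°  ·
  (0,3): δ = 29.67°  ✓
  (0,4): δ = 96.46°  ·
  (1,2): δ = 117.94°  ·
  (1,3): δ = 25.44°  ✓
  (1,4): δ = 41.35°  ·
  (2,3): δ = 87.50°  ·
  (2,4): δ = 20.71°  ✓
  (3,4): δ = 113.21°  ·
antipodal pairs: 3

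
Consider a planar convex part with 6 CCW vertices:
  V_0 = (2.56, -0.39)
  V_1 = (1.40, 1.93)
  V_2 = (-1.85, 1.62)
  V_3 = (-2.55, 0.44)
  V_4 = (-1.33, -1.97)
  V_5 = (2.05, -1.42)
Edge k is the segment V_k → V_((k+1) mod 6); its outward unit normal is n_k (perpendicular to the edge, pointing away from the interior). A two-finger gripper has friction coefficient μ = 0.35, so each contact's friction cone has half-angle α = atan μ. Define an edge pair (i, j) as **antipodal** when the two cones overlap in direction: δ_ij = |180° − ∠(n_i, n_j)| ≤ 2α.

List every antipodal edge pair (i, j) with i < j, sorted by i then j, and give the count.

α = atan 0.35 = 19.29°;  2α = 38.58°
n_0 = (+0.8944, +0.4472)
n_1 = (-0.0950, +0.9955)
n_2 = (-0.8601, +0.5102)
n_3 = (-0.8922, -0.4517)
n_4 = (+0.1606, -0.9870)
n_5 = (+0.8962, -0.4437)
  (0,1): δ = 111.12°  ·
  (0,2): δ = 57.24°  ·
  (0,3): δ = 0.28°  ✓
  (0,4): δ = 72.68°  ·
  (0,5): δ = 127.09°  ·
  (1,2): δ = 126.13°  ·
  (1,3): δ = 68.60°  ·
  (1,4): δ = 3.79°  ✓
  (1,5): δ = 58.21°  ·
  (2,3): δ = 122.47°  ·
  (2,4): δ = 50.08°  ·
  (2,5): δ = 4.34°  ✓
  (3,4): δ = 107.61°  ·
  (3,5): δ = 53.19°  ·
  (4,5): δ = 125.58°  ·
antipodal pairs: 3

count = 3; pairs: (0,3), (1,4), (2,5)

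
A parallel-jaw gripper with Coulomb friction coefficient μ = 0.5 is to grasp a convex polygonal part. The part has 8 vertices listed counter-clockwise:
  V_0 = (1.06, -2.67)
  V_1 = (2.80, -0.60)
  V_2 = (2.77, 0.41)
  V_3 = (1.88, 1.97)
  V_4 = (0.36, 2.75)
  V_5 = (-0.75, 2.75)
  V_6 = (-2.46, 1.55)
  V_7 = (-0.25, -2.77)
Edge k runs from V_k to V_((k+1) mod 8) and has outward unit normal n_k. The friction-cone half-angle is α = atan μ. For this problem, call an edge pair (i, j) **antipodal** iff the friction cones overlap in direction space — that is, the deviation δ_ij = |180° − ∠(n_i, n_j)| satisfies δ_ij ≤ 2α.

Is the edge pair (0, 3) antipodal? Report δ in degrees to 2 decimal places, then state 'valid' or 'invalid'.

α = atan 0.5 = 26.57°;  2α = 53.13°
edge 0: e_0 = (+1.74, +2.07);  n_0 = (+0.7655, -0.6435)
edge 3: e_3 = (-1.52, +0.78);  n_3 = (+0.4566, +0.8897)
∠(n_0, n_3) = 102.88°
δ = |180° − 102.88°| = 77.12°
77.12° > 2α = 53.13°  →  invalid

δ = 77.12°, invalid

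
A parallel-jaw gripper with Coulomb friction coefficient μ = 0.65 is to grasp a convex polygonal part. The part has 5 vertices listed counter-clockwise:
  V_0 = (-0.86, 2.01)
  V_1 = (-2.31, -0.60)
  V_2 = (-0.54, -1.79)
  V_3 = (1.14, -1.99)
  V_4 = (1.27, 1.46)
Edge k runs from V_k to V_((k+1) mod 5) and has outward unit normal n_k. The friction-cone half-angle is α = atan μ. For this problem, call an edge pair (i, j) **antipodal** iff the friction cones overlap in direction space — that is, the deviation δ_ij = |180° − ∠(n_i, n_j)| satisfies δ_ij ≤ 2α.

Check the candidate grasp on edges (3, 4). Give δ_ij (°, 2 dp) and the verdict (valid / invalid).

δ = 102.32°, invalid

α = atan 0.65 = 33.02°;  2α = 66.05°
edge 3: e_3 = (+0.13, +3.45);  n_3 = (+0.9993, -0.0377)
edge 4: e_4 = (-2.13, +0.55);  n_4 = (+0.2500, +0.9682)
∠(n_3, n_4) = 77.68°
δ = |180° − 77.68°| = 102.32°
102.32° > 2α = 66.05°  →  invalid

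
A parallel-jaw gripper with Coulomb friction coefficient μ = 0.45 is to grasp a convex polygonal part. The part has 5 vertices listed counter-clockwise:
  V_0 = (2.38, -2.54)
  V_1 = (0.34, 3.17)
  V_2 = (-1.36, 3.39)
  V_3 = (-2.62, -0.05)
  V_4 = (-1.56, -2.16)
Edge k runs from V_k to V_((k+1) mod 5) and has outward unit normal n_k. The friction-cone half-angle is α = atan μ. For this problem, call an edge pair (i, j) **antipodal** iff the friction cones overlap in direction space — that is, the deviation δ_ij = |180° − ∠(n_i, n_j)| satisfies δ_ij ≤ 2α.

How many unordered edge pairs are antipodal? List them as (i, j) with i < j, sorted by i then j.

count = 3; pairs: (0,2), (0,3), (1,4)

α = atan 0.45 = 24.23°;  2α = 48.46°
n_0 = (+0.9417, +0.3364)
n_1 = (+0.1283, +0.9917)
n_2 = (-0.9390, +0.3439)
n_3 = (-0.8936, -0.4489)
n_4 = (-0.0960, -0.9954)
  (0,1): δ = 117.03°  ·
  (0,2): δ = 39.78°  ✓
  (0,3): δ = 7.01°  ✓
  (0,4): δ = 64.83°  ·
  (1,2): δ = 102.74°  ·
  (1,3): δ = 55.95°  ·
  (1,4): δ = 1.86°  ✓
  (2,3): δ = 133.21°  ·
  (2,4): δ = 75.39°  ·
  (3,4): δ = 122.18°  ·
antipodal pairs: 3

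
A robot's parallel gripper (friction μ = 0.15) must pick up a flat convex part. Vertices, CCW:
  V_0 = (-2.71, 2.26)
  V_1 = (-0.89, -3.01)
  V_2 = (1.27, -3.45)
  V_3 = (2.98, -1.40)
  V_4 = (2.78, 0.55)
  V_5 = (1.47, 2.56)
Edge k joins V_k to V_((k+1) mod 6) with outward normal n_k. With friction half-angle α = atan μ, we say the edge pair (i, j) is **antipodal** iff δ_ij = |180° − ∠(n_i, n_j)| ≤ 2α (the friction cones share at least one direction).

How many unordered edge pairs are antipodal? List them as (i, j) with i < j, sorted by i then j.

count = 3; pairs: (0,3), (0,4), (1,5)

α = atan 0.15 = 8.53°;  2α = 17.06°
n_0 = (-0.9452, -0.3264)
n_1 = (-0.1996, -0.9799)
n_2 = (+0.7679, -0.6406)
n_3 = (+0.9948, +0.1020)
n_4 = (+0.8378, +0.5460)
n_5 = (-0.0716, +0.9974)
  (0,1): δ = 120.57°  ·
  (0,2): δ = 58.89°  ·
  (0,3): δ = 13.20°  ✓
  (0,4): δ = 14.04°  ✓
  (0,5): δ = 75.05°  ·
  (1,2): δ = 118.32°  ·
  (1,3): δ = 72.63°  ·
  (1,4): δ = 45.39°  ·
  (1,5): δ = 15.62°  ✓
  (2,3): δ = 134.31°  ·
  (2,4): δ = 107.07°  ·
  (2,5): δ = 46.06°  ·
  (3,4): δ = 152.76°  ·
  (3,5): δ = 91.75°  ·
  (4,5): δ = 118.99°  ·
antipodal pairs: 3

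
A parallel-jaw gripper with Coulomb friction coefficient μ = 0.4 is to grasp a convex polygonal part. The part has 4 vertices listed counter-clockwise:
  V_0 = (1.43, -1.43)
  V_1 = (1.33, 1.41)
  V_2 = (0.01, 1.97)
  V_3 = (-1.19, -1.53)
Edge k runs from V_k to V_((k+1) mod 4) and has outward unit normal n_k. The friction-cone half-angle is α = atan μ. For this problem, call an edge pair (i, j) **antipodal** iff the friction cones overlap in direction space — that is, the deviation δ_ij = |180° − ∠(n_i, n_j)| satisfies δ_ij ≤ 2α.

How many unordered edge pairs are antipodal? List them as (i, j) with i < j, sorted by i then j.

α = atan 0.4 = 21.80°;  2α = 43.60°
n_0 = (+0.9994, +0.0352)
n_1 = (+0.3905, +0.9206)
n_2 = (-0.9459, +0.3243)
n_3 = (+0.0381, -0.9993)
  (0,1): δ = 115.01°  ·
  (0,2): δ = 20.94°  ✓
  (0,3): δ = 90.17°  ·
  (1,2): δ = 85.94°  ·
  (1,3): δ = 25.17°  ✓
  (2,3): δ = 68.89°  ·
antipodal pairs: 2

count = 2; pairs: (0,2), (1,3)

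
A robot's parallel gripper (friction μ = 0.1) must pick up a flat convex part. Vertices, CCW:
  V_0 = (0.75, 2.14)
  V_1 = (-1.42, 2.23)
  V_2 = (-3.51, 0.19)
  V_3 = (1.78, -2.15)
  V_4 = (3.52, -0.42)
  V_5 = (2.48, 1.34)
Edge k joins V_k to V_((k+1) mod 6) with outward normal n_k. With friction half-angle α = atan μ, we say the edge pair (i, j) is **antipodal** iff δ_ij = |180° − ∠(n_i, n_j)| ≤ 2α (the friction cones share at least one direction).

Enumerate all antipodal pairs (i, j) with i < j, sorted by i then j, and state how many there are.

α = atan 0.1 = 5.71°;  2α = 11.42°
n_0 = (+0.0414, +0.9991)
n_1 = (-0.6985, +0.7156)
n_2 = (-0.4045, -0.9145)
n_3 = (+0.7051, -0.7091)
n_4 = (+0.8609, +0.5087)
n_5 = (+0.4197, +0.9077)
  (0,1): δ = 133.32°  ·
  (0,2): δ = 21.49°  ·
  (0,3): δ = 47.21°  ·
  (0,4): δ = 122.95°  ·
  (0,5): δ = 157.56°  ·
  (1,2): δ = 68.17°  ·
  (1,3): δ = 0.53°  ✓
  (1,4): δ = 76.27°  ·
  (1,5): δ = 110.88°  ·
  (2,3): δ = 111.30°  ·
  (2,4): δ = 35.56°  ·
  (2,5): δ = 0.96°  ✓
  (3,4): δ = 104.26°  ·
  (3,5): δ = 69.65°  ·
  (4,5): δ = 145.40°  ·
antipodal pairs: 2

count = 2; pairs: (1,3), (2,5)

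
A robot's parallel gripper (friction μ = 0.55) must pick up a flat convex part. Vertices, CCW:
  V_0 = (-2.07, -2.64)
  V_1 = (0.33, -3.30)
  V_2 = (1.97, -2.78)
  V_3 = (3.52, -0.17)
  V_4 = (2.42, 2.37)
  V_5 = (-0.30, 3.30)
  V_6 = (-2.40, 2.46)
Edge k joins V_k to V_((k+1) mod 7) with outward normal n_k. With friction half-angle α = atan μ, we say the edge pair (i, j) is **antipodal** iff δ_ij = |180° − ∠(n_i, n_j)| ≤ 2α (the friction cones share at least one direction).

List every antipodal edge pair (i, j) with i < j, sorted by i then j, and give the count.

α = atan 0.55 = 28.81°;  2α = 57.62°
n_0 = (-0.2652, -0.9642)
n_1 = (+0.3022, -0.9532)
n_2 = (+0.8598, -0.5106)
n_3 = (+0.9176, +0.3974)
n_4 = (+0.3235, +0.9462)
n_5 = (-0.3714, +0.9285)
n_6 = (-0.9979, -0.0646)
  (0,1): δ = 147.03°  ·
  (0,2): δ = 105.33°  ·
  (0,3): δ = 51.21°  ✓
  (0,4): δ = 3.50°  ✓
  (0,5): δ = 37.18°  ✓
  (0,6): δ = 109.08°  ·
  (1,2): δ = 138.30°  ·
  (1,3): δ = 84.18°  ·
  (1,4): δ = 36.47°  ✓
  (1,5): δ = 4.21°  ✓
  (1,6): δ = 76.11°  ·
  (2,3): δ = 125.88°  ·
  (2,4): δ = 78.17°  ·
  (2,5): δ = 37.49°  ✓
  (2,6): δ = 34.41°  ✓
  (3,4): δ = 132.29°  ·
  (3,5): δ = 91.61°  ·
  (3,6): δ = 19.71°  ✓
  (4,5): δ = 139.32°  ·
  (4,6): δ = 67.42°  ·
  (5,6): δ = 108.10°  ·
antipodal pairs: 8

count = 8; pairs: (0,3), (0,4), (0,5), (1,4), (1,5), (2,5), (2,6), (3,6)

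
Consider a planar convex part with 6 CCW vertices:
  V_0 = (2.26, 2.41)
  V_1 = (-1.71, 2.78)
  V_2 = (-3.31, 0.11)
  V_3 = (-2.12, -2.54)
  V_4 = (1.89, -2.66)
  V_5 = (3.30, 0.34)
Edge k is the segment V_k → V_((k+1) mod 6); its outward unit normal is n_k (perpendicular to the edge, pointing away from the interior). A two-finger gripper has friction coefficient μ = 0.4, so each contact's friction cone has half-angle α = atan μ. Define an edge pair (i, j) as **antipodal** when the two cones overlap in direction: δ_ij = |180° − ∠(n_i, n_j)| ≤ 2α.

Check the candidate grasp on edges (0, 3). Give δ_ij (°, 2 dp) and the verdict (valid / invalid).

δ = 3.61°, valid

α = atan 0.4 = 21.80°;  2α = 43.60°
edge 0: e_0 = (-3.97, +0.37);  n_0 = (+0.0928, +0.9957)
edge 3: e_3 = (+4.01, -0.12);  n_3 = (-0.0299, -0.9996)
∠(n_0, n_3) = 176.39°
δ = |180° − 176.39°| = 3.61°
3.61° ≤ 2α = 43.60°  →  valid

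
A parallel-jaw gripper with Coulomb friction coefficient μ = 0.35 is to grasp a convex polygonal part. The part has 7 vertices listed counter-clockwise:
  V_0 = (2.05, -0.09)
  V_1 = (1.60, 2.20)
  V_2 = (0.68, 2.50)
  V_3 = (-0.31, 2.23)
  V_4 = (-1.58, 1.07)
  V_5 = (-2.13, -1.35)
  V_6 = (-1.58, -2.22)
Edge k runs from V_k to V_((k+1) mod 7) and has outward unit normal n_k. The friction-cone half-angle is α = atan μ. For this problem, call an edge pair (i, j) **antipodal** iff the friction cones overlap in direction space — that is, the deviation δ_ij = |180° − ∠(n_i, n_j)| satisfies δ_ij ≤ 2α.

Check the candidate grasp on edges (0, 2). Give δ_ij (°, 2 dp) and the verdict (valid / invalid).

α = atan 0.35 = 19.29°;  2α = 38.58°
edge 0: e_0 = (-0.45, +2.29);  n_0 = (+0.9812, +0.1928)
edge 2: e_2 = (-0.99, -0.27);  n_2 = (-0.2631, +0.9648)
∠(n_0, n_2) = 94.14°
δ = |180° − 94.14°| = 85.86°
85.86° > 2α = 38.58°  →  invalid

δ = 85.86°, invalid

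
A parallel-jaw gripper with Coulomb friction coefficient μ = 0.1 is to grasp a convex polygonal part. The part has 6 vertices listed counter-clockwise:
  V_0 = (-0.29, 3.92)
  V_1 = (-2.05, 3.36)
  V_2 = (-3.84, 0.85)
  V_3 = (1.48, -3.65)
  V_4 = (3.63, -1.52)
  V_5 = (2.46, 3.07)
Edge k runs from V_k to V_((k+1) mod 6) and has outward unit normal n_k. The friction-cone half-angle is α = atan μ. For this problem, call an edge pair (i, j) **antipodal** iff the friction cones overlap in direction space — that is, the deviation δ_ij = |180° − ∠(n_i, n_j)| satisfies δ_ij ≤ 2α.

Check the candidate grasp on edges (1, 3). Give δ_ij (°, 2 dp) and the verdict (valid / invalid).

δ = 9.77°, valid

α = atan 0.1 = 5.71°;  2α = 11.42°
edge 1: e_1 = (-1.79, -2.51);  n_1 = (-0.8142, +0.5806)
edge 3: e_3 = (+2.15, +2.13);  n_3 = (+0.7038, -0.7104)
∠(n_1, n_3) = 170.23°
δ = |180° − 170.23°| = 9.77°
9.77° ≤ 2α = 11.42°  →  valid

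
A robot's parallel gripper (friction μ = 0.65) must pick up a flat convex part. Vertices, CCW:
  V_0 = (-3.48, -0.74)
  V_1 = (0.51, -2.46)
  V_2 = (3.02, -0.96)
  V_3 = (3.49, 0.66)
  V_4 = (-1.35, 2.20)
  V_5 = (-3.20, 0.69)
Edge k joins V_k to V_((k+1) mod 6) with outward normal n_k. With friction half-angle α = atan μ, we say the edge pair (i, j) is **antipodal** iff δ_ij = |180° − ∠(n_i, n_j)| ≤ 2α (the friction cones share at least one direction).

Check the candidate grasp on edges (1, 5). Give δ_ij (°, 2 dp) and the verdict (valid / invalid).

δ = 48.06°, valid

α = atan 0.65 = 33.02°;  2α = 66.05°
edge 1: e_1 = (+2.51, +1.50);  n_1 = (+0.5130, -0.8584)
edge 5: e_5 = (-0.28, -1.43);  n_5 = (-0.9814, +0.1922)
∠(n_1, n_5) = 131.94°
δ = |180° − 131.94°| = 48.06°
48.06° ≤ 2α = 66.05°  →  valid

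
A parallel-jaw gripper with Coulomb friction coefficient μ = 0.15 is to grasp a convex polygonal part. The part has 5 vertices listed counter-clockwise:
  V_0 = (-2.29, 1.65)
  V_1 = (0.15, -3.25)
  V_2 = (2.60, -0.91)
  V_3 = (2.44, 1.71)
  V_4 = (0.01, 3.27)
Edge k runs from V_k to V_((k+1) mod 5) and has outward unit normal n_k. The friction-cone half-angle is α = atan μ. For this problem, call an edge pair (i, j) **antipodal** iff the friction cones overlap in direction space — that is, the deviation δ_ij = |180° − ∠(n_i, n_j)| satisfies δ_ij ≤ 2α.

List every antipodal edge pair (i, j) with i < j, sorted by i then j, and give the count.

count = 1; pairs: (1,4)

α = atan 0.15 = 8.53°;  2α = 17.06°
n_0 = (-0.8952, -0.4458)
n_1 = (+0.6907, -0.7232)
n_2 = (+0.9981, +0.0610)
n_3 = (+0.5402, +0.8415)
n_4 = (-0.5758, +0.8176)
  (0,1): δ = 72.79°  ·
  (0,2): δ = 22.98°  ·
  (0,3): δ = 30.83°  ·
  (0,4): δ = 98.69°  ·
  (1,2): δ = 130.19°  ·
  (1,3): δ = 76.38°  ·
  (1,4): δ = 8.53°  ✓
  (2,3): δ = 126.19°  ·
  (2,4): δ = 58.34°  ·
  (3,4): δ = 112.14°  ·
antipodal pairs: 1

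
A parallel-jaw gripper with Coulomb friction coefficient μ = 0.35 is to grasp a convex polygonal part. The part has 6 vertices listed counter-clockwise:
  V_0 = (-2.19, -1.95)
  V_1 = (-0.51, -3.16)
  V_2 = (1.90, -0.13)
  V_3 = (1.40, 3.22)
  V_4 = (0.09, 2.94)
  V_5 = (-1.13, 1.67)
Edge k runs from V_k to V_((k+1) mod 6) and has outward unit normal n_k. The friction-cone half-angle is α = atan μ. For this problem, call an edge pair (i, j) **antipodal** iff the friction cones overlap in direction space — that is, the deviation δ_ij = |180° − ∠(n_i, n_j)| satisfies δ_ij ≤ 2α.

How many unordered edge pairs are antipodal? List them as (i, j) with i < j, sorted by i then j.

count = 3; pairs: (1,4), (1,5), (2,5)

α = atan 0.35 = 19.29°;  2α = 38.58°
n_0 = (-0.5844, -0.8114)
n_1 = (+0.7826, -0.6225)
n_2 = (+0.9890, +0.1476)
n_3 = (-0.2090, +0.9779)
n_4 = (-0.7212, +0.6928)
n_5 = (-0.9597, +0.2810)
  (0,1): δ = 92.74°  ·
  (0,2): δ = 45.75°  ·
  (0,3): δ = 47.83°  ·
  (0,4): δ = 81.91°  ·
  (0,5): δ = 109.44°  ·
  (1,2): δ = 133.01°  ·
  (1,3): δ = 39.44°  ·
  (1,4): δ = 5.35°  ✓
  (1,5): δ = 22.18°  ✓
  (2,3): δ = 86.42°  ·
  (2,4): δ = 52.34°  ·
  (2,5): δ = 24.81°  ✓
  (3,4): δ = 145.91°  ·
  (3,5): δ = 118.39°  ·
  (4,5): δ = 152.47°  ·
antipodal pairs: 3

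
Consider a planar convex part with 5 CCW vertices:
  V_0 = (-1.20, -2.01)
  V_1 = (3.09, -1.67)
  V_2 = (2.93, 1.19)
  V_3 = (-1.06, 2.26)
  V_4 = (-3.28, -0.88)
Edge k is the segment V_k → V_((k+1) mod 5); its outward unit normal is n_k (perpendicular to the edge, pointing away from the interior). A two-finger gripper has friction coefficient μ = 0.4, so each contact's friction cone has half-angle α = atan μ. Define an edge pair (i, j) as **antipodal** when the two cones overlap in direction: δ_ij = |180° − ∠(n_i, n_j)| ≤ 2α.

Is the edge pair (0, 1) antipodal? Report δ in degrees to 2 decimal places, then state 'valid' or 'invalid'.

α = atan 0.4 = 21.80°;  2α = 43.60°
edge 0: e_0 = (+4.29, +0.34);  n_0 = (+0.0790, -0.9969)
edge 1: e_1 = (-0.16, +2.86);  n_1 = (+0.9984, +0.0559)
∠(n_0, n_1) = 88.67°
δ = |180° − 88.67°| = 91.33°
91.33° > 2α = 43.60°  →  invalid

δ = 91.33°, invalid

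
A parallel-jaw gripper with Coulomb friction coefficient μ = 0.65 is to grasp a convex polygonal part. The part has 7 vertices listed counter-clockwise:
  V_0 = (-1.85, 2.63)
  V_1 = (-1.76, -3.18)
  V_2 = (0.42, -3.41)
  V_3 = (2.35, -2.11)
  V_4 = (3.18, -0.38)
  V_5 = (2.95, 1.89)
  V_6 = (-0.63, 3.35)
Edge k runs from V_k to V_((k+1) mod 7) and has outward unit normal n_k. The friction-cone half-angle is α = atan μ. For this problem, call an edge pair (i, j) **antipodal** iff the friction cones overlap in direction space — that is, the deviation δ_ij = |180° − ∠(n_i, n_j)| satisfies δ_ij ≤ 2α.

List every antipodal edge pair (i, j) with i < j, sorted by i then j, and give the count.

count = 9; pairs: (0,2), (0,3), (0,4), (1,5), (1,6), (2,5), (2,6), (3,6), (4,6)

α = atan 0.65 = 33.02°;  2α = 66.05°
n_0 = (-0.9999, -0.0155)
n_1 = (-0.1049, -0.9945)
n_2 = (+0.5587, -0.8294)
n_3 = (+0.9016, -0.4326)
n_4 = (+0.9949, +0.1008)
n_5 = (+0.3776, +0.9260)
n_6 = (-0.5083, +0.8612)
  (0,1): δ = 96.91°  ·
  (0,2): δ = 56.92°  ✓
  (0,3): δ = 26.52°  ✓
  (0,4): δ = 4.90°  ✓
  (0,5): δ = 66.93°  ·
  (0,6): δ = 119.66°  ·
  (1,2): δ = 140.01°  ·
  (1,3): δ = 109.61°  ·
  (1,4): δ = 78.19°  ·
  (1,5): δ = 16.16°  ✓
  (1,6): δ = 36.57°  ✓
  (2,3): δ = 149.59°  ·
  (2,4): δ = 118.18°  ·
  (2,5): δ = 56.15°  ✓
  (2,6): δ = 3.42°  ✓
  (3,4): δ = 148.58°  ·
  (3,5): δ = 86.56°  ·
  (3,6): δ = 33.82°  ✓
  (4,5): δ = 117.97°  ·
  (4,6): δ = 65.24°  ✓
  (5,6): δ = 127.27°  ·
antipodal pairs: 9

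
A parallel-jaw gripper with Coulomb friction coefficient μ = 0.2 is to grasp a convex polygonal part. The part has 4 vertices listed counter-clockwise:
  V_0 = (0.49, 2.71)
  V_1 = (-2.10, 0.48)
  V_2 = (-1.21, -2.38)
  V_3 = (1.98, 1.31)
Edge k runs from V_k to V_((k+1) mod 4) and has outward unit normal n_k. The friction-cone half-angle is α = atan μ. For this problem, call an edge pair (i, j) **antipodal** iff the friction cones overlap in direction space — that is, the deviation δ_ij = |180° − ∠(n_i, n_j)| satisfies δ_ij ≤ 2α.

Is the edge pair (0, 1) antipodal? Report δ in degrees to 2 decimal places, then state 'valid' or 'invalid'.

α = atan 0.2 = 11.31°;  2α = 22.62°
edge 0: e_0 = (-2.59, -2.23);  n_0 = (-0.6525, +0.7578)
edge 1: e_1 = (+0.89, -2.86);  n_1 = (-0.9548, -0.2971)
∠(n_0, n_1) = 66.56°
δ = |180° − 66.56°| = 113.44°
113.44° > 2α = 22.62°  →  invalid

δ = 113.44°, invalid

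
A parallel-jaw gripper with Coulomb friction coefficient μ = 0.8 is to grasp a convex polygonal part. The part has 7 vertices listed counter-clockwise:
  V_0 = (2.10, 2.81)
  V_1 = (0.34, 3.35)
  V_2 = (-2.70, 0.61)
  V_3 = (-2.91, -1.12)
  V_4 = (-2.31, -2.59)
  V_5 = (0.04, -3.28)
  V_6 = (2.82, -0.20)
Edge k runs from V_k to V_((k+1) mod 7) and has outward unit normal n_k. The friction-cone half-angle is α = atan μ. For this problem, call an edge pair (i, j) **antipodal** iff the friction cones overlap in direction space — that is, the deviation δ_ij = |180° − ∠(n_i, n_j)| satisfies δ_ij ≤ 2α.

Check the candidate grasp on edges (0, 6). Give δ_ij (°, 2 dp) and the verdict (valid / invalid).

α = atan 0.8 = 38.66°;  2α = 77.32°
edge 0: e_0 = (-1.76, +0.54);  n_0 = (+0.2933, +0.9560)
edge 6: e_6 = (-0.72, +3.01);  n_6 = (+0.9726, +0.2326)
∠(n_0, n_6) = 59.49°
δ = |180° − 59.49°| = 120.51°
120.51° > 2α = 77.32°  →  invalid

δ = 120.51°, invalid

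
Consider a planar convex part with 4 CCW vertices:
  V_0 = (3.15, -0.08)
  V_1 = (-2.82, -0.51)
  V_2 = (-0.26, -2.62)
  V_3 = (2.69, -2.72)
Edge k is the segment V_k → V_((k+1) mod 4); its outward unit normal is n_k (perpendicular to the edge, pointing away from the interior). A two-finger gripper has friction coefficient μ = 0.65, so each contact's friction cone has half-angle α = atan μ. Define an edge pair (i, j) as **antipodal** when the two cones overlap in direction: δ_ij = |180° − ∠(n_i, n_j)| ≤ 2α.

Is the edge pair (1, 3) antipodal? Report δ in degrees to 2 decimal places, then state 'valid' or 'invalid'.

α = atan 0.65 = 33.02°;  2α = 66.05°
edge 1: e_1 = (+2.56, -2.11);  n_1 = (-0.6360, -0.7717)
edge 3: e_3 = (+0.46, +2.64);  n_3 = (+0.9852, -0.1717)
∠(n_1, n_3) = 119.61°
δ = |180° − 119.61°| = 60.39°
60.39° ≤ 2α = 66.05°  →  valid

δ = 60.39°, valid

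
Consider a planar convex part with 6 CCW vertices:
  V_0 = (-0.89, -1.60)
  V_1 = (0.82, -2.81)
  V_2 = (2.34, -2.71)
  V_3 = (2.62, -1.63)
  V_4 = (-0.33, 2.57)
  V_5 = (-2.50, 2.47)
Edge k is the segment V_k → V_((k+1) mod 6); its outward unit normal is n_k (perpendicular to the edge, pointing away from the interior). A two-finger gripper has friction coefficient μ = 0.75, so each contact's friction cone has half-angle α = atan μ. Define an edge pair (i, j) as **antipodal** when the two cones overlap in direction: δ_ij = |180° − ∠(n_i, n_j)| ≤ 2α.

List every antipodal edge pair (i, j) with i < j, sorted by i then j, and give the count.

count = 9; pairs: (0,2), (0,3), (0,4), (1,3), (1,4), (2,4), (2,5), (3,5), (4,5)

α = atan 0.75 = 36.87°;  2α = 73.74°
n_0 = (-0.5776, -0.8163)
n_1 = (+0.0656, -0.9978)
n_2 = (+0.9680, -0.2510)
n_3 = (+0.8183, +0.5748)
n_4 = (-0.0460, +0.9989)
n_5 = (-0.9299, -0.3678)
  (0,1): δ = 140.95°  ·
  (0,2): δ = 69.25°  ✓
  (0,3): δ = 19.63°  ✓
  (0,4): δ = 37.92°  ✓
  (0,5): δ = 146.87°  ·
  (1,2): δ = 108.30°  ·
  (1,3): δ = 58.68°  ✓
  (1,4): δ = 1.13°  ✓
  (1,5): δ = 107.82°  ·
  (2,3): δ = 130.38°  ·
  (2,4): δ = 72.83°  ✓
  (2,5): δ = 36.12°  ✓
  (3,4): δ = 122.44°  ·
  (3,5): δ = 13.50°  ✓
  (4,5): δ = 71.06°  ✓
antipodal pairs: 9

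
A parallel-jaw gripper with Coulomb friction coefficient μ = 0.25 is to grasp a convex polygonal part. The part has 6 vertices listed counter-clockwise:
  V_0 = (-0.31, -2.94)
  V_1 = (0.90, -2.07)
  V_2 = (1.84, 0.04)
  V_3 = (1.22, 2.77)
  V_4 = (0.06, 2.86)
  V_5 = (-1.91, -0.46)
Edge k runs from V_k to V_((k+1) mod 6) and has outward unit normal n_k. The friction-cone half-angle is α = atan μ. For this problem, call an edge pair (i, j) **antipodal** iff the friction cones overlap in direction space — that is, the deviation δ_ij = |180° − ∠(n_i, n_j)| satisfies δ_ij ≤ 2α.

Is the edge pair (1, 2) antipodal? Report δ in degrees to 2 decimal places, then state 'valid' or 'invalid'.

α = atan 0.25 = 14.04°;  2α = 28.07°
edge 1: e_1 = (+0.94, +2.11);  n_1 = (+0.9135, -0.4069)
edge 2: e_2 = (-0.62, +2.73);  n_2 = (+0.9752, +0.2215)
∠(n_1, n_2) = 36.81°
δ = |180° − 36.81°| = 143.19°
143.19° > 2α = 28.07°  →  invalid

δ = 143.19°, invalid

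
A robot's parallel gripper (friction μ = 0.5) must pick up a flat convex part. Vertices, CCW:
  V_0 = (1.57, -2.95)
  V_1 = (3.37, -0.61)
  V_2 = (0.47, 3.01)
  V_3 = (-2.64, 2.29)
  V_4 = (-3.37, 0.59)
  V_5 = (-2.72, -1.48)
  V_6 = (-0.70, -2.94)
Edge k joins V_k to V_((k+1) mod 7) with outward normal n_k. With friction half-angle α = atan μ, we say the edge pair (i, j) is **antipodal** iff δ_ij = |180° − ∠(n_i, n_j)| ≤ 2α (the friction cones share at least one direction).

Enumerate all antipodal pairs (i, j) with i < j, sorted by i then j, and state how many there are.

α = atan 0.5 = 26.57°;  2α = 53.13°
n_0 = (+0.7926, -0.6097)
n_1 = (+0.7804, +0.6252)
n_2 = (-0.2255, +0.9742)
n_3 = (-0.9189, +0.3946)
n_4 = (-0.9541, -0.2996)
n_5 = (-0.5858, -0.8105)
n_6 = (-0.0044, -1.0000)
  (0,1): δ = 103.73°  ·
  (0,2): δ = 39.40°  ✓
  (0,3): δ = 14.33°  ✓
  (0,4): δ = 55.00°  ·
  (0,5): δ = 91.71°  ·
  (0,6): δ = 127.32°  ·
  (1,2): δ = 115.66°  ·
  (1,3): δ = 61.94°  ·
  (1,4): δ = 21.27°  ✓
  (1,5): δ = 15.44°  ✓
  (1,6): δ = 51.05°  ✓
  (2,3): δ = 126.27°  ·
  (2,4): δ = 85.60°  ·
  (2,5): δ = 48.89°  ✓
  (2,6): δ = 13.29°  ✓
  (3,4): δ = 139.33°  ·
  (3,5): δ = 102.62°  ·
  (3,6): δ = 67.01°  ·
  (4,5): δ = 143.29°  ·
  (4,6): δ = 107.69°  ·
  (5,6): δ = 144.39°  ·
antipodal pairs: 7

count = 7; pairs: (0,2), (0,3), (1,4), (1,5), (1,6), (2,5), (2,6)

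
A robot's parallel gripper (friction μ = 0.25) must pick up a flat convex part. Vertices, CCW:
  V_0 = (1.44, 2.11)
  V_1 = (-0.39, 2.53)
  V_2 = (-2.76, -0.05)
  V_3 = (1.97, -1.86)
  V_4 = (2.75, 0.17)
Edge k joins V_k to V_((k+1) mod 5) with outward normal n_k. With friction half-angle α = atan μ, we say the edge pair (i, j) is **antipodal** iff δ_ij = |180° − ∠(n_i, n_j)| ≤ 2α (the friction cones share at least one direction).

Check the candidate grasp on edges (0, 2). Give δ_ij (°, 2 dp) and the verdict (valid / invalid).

δ = 8.01°, valid

α = atan 0.25 = 14.04°;  2α = 28.07°
edge 0: e_0 = (-1.83, +0.42);  n_0 = (+0.2237, +0.9747)
edge 2: e_2 = (+4.73, -1.81);  n_2 = (-0.3574, -0.9340)
∠(n_0, n_2) = 171.99°
δ = |180° − 171.99°| = 8.01°
8.01° ≤ 2α = 28.07°  →  valid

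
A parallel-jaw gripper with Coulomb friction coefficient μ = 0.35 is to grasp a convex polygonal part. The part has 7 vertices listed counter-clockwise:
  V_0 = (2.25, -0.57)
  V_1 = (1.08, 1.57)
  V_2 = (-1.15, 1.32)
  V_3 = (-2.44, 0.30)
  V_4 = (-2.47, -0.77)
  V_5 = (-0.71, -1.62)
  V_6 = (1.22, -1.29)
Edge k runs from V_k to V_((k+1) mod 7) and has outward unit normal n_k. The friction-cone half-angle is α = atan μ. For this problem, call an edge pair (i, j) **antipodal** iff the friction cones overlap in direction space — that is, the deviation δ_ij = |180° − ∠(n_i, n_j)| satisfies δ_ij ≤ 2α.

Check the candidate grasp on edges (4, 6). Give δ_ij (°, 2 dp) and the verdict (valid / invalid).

α = atan 0.35 = 19.29°;  2α = 38.58°
edge 4: e_4 = (+1.76, -0.85);  n_4 = (-0.4349, -0.9005)
edge 6: e_6 = (+1.03, +0.72);  n_6 = (+0.5729, -0.8196)
∠(n_4, n_6) = 60.73°
δ = |180° − 60.73°| = 119.27°
119.27° > 2α = 38.58°  →  invalid

δ = 119.27°, invalid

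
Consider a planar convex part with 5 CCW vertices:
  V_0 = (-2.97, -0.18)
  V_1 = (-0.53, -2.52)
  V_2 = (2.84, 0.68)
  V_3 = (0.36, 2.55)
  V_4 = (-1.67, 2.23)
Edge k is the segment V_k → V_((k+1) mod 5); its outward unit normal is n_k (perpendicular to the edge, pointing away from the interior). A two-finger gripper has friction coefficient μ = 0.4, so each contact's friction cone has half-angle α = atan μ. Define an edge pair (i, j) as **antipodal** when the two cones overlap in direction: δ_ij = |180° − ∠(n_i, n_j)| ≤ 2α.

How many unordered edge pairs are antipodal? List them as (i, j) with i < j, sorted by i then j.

α = atan 0.4 = 21.80°;  2α = 43.60°
n_0 = (-0.6922, -0.7217)
n_1 = (+0.6886, -0.7252)
n_2 = (+0.6021, +0.7985)
n_3 = (-0.1557, +0.9878)
n_4 = (-0.8801, +0.4748)
  (0,1): δ = 92.68°  ·
  (0,2): δ = 6.78°  ✓
  (0,3): δ = 52.76°  ·
  (0,4): δ = 105.46°  ·
  (1,2): δ = 80.54°  ·
  (1,3): δ = 34.56°  ✓
  (1,4): δ = 18.14°  ✓
  (2,3): δ = 134.02°  ·
  (2,4): δ = 81.33°  ·
  (3,4): δ = 127.30°  ·
antipodal pairs: 3

count = 3; pairs: (0,2), (1,3), (1,4)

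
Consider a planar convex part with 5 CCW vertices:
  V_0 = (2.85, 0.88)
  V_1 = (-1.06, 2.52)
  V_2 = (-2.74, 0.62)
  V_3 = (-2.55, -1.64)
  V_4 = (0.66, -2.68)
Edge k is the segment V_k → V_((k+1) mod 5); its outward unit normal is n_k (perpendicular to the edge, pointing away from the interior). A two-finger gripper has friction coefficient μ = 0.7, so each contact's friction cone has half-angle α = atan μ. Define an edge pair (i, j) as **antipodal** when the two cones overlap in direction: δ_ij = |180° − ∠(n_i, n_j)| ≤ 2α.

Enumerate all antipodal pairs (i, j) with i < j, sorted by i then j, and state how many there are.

α = atan 0.7 = 34.99°;  2α = 69.98°
n_0 = (+0.3868, +0.9222)
n_1 = (-0.7491, +0.6624)
n_2 = (-0.9965, -0.0838)
n_3 = (-0.3082, -0.9513)
n_4 = (+0.8517, -0.5240)
  (0,1): δ = 108.73°  ·
  (0,2): δ = 62.44°  ✓
  (0,3): δ = 4.80°  ✓
  (0,4): δ = 81.16°  ·
  (1,2): δ = 133.71°  ·
  (1,3): δ = 66.47°  ✓
  (1,4): δ = 9.88°  ✓
  (2,3): δ = 112.76°  ·
  (2,4): δ = 36.40°  ✓
  (3,4): δ = 103.65°  ·
antipodal pairs: 5

count = 5; pairs: (0,2), (0,3), (1,3), (1,4), (2,4)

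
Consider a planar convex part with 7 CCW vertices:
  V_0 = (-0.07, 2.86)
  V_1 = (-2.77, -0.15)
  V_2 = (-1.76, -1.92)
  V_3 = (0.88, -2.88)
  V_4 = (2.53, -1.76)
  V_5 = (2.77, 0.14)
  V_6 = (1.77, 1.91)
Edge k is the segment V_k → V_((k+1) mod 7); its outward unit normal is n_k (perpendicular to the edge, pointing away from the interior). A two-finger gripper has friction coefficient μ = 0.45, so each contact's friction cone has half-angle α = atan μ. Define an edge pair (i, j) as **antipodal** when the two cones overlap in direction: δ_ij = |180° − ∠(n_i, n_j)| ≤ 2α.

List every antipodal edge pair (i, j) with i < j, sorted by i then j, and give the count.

α = atan 0.45 = 24.23°;  2α = 48.46°
n_0 = (-0.7444, +0.6677)
n_1 = (-0.8685, -0.4956)
n_2 = (-0.3417, -0.9398)
n_3 = (+0.5616, -0.8274)
n_4 = (+0.9921, -0.1253)
n_5 = (+0.8707, +0.4919)
n_6 = (+0.4588, +0.8886)
  (0,1): δ = 108.40°  ·
  (0,2): δ = 68.09°  ·
  (0,3): δ = 13.94°  ✓
  (0,4): δ = 34.69°  ✓
  (0,5): δ = 71.36°  ·
  (0,6): δ = 104.58°  ·
  (1,2): δ = 139.69°  ·
  (1,3): δ = 85.54°  ·
  (1,4): δ = 36.91°  ✓
  (1,5): δ = 0.24°  ✓
  (1,6): δ = 32.98°  ✓
  (2,3): δ = 125.85°  ·
  (2,4): δ = 77.22°  ·
  (2,5): δ = 40.55°  ✓
  (2,6): δ = 7.32°  ✓
  (3,4): δ = 131.37°  ·
  (3,5): δ = 94.70°  ·
  (3,6): δ = 61.48°  ·
  (4,5): δ = 143.34°  ·
  (4,6): δ = 110.11°  ·
  (5,6): δ = 146.77°  ·
antipodal pairs: 7

count = 7; pairs: (0,3), (0,4), (1,4), (1,5), (1,6), (2,5), (2,6)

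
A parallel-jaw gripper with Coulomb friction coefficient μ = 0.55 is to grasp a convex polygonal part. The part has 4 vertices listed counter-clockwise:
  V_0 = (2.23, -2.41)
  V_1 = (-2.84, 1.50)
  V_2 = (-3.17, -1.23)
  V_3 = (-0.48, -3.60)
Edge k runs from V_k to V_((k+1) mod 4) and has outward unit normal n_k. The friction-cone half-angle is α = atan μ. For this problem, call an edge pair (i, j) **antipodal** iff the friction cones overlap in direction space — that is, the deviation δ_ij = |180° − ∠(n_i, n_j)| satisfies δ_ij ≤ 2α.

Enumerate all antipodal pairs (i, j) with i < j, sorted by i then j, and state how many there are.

α = atan 0.55 = 28.81°;  2α = 57.62°
n_0 = (+0.6107, +0.7919)
n_1 = (-0.9928, +0.1200)
n_2 = (-0.6611, -0.7503)
n_3 = (+0.4021, -0.9156)
  (0,1): δ = 59.25°  ·
  (0,2): δ = 3.74°  ✓
  (0,3): δ = 61.35°  ·
  (1,2): δ = 124.49°  ·
  (1,3): δ = 59.40°  ·
  (2,3): δ = 114.91°  ·
antipodal pairs: 1

count = 1; pairs: (0,2)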